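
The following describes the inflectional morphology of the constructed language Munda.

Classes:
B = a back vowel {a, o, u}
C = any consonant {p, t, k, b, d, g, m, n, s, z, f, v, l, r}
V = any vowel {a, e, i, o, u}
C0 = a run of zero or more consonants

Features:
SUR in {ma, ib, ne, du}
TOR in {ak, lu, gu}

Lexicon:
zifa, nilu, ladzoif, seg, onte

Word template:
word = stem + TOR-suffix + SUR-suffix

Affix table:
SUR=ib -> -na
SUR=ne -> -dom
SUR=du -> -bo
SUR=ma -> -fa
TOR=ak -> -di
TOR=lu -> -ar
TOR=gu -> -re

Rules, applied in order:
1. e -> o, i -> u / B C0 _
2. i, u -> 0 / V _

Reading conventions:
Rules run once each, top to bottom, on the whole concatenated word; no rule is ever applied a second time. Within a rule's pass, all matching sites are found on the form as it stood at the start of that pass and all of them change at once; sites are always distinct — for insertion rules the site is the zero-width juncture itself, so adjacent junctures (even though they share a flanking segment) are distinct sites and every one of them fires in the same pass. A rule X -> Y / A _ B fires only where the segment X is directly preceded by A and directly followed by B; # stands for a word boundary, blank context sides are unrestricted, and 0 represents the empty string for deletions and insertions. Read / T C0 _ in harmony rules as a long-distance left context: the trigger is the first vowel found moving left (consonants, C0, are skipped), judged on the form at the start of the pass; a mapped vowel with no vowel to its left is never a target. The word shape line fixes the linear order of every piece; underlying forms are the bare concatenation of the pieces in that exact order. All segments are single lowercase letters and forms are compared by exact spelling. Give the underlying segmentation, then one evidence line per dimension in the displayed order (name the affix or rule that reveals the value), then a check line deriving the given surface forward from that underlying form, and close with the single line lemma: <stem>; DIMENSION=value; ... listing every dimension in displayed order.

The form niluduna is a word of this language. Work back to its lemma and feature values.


underlying: nilu-di-na
SUR=ib - signalled by the affix -na
TOR=ak - signalled by the affix -di
check: niludina -> niluduna -> niluduna
lemma: nilu; SUR=ib; TOR=ak


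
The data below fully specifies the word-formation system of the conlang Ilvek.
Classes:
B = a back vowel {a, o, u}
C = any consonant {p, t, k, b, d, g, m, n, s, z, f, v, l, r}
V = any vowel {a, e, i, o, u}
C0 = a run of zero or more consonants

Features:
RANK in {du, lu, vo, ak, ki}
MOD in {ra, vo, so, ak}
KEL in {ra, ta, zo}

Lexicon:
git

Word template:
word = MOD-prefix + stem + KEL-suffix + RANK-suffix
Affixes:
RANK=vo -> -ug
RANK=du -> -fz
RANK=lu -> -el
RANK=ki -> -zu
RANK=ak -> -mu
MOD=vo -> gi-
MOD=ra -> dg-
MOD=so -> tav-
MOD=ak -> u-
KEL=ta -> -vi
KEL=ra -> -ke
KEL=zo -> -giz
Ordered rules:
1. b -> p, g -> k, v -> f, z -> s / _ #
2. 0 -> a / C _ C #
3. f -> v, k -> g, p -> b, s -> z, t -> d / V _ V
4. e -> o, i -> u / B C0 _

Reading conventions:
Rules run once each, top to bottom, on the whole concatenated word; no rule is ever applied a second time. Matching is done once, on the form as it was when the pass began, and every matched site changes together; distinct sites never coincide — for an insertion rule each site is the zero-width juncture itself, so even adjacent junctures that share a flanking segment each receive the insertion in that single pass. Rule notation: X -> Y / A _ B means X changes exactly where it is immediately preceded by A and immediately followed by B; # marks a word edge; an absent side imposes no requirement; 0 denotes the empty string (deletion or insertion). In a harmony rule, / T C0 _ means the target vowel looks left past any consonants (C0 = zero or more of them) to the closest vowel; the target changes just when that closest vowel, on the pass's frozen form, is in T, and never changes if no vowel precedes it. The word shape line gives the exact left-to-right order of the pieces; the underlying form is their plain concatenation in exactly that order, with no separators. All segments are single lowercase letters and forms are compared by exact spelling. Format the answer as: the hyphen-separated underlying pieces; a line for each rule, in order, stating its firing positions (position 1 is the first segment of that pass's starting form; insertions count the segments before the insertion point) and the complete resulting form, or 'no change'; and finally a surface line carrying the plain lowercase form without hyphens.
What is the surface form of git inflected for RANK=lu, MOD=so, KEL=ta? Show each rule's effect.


underlying: tav-git-vi-el
1. b -> p, g -> k, v -> f, z -> s / _ #: no change
2. 0 -> a / C _ C #: no change
3. f -> v, k -> g, p -> b, s -> z, t -> d / V _ V: no change
4. e -> o, i -> u / B C0 _: fires at position(s) 5: tavgutviel
surface: tavgutviel


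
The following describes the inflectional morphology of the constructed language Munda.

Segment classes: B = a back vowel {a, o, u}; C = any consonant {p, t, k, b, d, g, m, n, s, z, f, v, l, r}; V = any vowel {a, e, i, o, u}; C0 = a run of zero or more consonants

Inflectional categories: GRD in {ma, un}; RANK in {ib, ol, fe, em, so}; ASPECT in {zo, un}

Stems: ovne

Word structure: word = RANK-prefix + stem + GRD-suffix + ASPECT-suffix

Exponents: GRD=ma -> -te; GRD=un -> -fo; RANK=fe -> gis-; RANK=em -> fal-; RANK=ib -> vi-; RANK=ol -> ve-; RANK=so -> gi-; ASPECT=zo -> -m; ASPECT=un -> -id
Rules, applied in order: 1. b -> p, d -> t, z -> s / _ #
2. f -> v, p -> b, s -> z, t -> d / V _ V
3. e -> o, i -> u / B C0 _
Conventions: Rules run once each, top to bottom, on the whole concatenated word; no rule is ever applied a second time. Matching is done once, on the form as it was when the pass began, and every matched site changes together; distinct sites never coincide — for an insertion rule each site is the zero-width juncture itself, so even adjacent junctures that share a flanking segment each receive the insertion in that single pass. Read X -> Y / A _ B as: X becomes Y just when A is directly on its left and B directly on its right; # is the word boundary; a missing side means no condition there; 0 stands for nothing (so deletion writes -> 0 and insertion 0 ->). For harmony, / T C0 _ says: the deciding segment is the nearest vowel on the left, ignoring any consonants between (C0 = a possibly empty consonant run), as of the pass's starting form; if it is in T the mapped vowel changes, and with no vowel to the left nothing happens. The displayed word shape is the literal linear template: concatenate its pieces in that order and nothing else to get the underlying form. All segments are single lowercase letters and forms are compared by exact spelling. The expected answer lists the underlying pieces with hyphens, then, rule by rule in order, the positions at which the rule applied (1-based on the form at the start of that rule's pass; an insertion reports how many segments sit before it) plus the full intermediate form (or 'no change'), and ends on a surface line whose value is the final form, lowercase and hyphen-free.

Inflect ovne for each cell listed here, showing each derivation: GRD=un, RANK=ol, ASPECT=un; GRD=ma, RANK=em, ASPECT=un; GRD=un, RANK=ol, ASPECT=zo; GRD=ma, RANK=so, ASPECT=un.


cell GRD=un, RANK=ol, ASPECT=un:
underlying: ve-ovne-fo-id
1. b -> p, d -> t, z -> s / _ #: fires at position(s) 10: veovnefoit
2. f -> v, p -> b, s -> z, t -> d / V _ V: fires at position(s) 7: veovnevoit
3. e -> o, i -> u / B C0 _: fires at position(s) 6, 9: veovnovout
surface: veovnovout

cell GRD=ma, RANK=em, ASPECT=un:
underlying: fal-ovne-te-id
1. b -> p, d -> t, z -> s / _ #: fires at position(s) 11: falovneteit
2. f -> v, p -> b, s -> z, t -> d / V _ V: fires at position(s) 8: falovnedeit
3. e -> o, i -> u / B C0 _: fires at position(s) 7: falovnodeit
surface: falovnodeit

cell GRD=un, RANK=ol, ASPECT=zo:
underlying: ve-ovne-fo-m
1. b -> p, d -> t, z -> s / _ #: no change
2. f -> v, p -> b, s -> z, t -> d / V _ V: fires at position(s) 7: veovnevom
3. e -> o, i -> u / B C0 _: fires at position(s) 6: veovnovom
surface: veovnovom

cell GRD=ma, RANK=so, ASPECT=un:
underlying: gi-ovne-te-id
1. b -> p, d -> t, z -> s / _ #: fires at position(s) 10: giovneteit
2. f -> v, p -> b, s -> z, t -> d / V _ V: fires at position(s) 7: giovnedeit
3. e -> o, i -> u / B C0 _: fires at position(s) 6: giovnodeit
surface: giovnodeit


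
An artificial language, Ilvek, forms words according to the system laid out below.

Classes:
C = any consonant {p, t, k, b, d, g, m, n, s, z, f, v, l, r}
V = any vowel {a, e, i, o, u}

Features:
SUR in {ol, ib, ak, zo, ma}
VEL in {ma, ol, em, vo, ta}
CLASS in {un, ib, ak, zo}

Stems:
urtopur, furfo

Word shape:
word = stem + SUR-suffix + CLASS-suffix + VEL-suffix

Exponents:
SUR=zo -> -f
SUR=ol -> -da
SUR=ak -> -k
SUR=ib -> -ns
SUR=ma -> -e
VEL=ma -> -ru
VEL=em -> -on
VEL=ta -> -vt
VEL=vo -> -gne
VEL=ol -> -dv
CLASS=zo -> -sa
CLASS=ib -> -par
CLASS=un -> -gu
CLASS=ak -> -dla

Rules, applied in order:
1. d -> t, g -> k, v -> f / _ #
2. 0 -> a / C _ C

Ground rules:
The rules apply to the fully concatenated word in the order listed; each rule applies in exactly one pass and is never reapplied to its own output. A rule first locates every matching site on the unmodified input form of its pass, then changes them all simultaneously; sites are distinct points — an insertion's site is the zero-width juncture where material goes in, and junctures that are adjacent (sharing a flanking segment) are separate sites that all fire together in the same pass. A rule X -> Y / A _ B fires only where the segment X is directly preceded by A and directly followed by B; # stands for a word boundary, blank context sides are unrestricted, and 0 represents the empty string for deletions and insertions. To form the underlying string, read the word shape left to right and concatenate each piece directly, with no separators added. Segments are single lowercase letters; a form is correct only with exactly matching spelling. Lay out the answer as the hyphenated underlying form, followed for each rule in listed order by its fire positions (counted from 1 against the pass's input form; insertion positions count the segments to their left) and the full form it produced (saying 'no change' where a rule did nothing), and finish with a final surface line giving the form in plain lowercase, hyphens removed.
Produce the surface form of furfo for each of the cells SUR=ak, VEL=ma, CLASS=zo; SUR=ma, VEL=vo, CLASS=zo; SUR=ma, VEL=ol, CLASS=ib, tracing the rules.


cell SUR=ak, VEL=ma, CLASS=zo:
underlying: furfo-k-sa-ru
1. d -> t, g -> k, v -> f / _ #: no change
2. 0 -> a / C _ C: inserts after position(s) 3, 6: furafokasaru
surface: furafokasaru

cell SUR=ma, VEL=vo, CLASS=zo:
underlying: furfo-e-sa-gne
1. d -> t, g -> k, v -> f / _ #: no change
2. 0 -> a / C _ C: inserts after position(s) 3, 9: furafoesagane
surface: furafoesagane

cell SUR=ma, VEL=ol, CLASS=ib:
underlying: furfo-e-par-dv
1. d -> t, g -> k, v -> f / _ #: fires at position(s) 11: furfoepardf
2. 0 -> a / C _ C: inserts after position(s) 3, 9, 10: furafoeparadaf
surface: furafoeparadaf


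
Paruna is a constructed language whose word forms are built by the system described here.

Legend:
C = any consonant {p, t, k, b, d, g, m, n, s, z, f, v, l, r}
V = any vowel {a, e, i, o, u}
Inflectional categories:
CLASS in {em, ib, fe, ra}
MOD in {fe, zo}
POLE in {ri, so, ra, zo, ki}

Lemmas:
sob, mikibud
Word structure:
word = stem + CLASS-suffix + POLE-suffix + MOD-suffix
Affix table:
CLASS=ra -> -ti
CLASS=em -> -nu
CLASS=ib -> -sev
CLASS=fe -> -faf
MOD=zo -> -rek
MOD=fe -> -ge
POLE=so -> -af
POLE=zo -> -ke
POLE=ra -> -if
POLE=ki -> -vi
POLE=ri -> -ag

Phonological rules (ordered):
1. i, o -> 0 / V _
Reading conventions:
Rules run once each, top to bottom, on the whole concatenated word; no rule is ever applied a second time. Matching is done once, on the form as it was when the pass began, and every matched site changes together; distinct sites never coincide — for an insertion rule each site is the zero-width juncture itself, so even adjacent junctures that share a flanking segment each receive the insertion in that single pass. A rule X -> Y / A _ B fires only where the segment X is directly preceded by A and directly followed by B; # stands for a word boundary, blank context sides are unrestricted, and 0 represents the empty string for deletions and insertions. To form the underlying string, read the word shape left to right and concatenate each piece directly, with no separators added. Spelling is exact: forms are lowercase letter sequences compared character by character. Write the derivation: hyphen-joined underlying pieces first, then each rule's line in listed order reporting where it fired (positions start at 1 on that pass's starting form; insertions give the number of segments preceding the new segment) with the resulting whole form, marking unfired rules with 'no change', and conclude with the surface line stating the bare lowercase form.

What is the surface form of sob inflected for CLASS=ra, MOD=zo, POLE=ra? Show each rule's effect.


underlying: sob-ti-if-rek
1. i, o -> 0 / V _: fires at position(s) 6: sobtifrek
surface: sobtifrek


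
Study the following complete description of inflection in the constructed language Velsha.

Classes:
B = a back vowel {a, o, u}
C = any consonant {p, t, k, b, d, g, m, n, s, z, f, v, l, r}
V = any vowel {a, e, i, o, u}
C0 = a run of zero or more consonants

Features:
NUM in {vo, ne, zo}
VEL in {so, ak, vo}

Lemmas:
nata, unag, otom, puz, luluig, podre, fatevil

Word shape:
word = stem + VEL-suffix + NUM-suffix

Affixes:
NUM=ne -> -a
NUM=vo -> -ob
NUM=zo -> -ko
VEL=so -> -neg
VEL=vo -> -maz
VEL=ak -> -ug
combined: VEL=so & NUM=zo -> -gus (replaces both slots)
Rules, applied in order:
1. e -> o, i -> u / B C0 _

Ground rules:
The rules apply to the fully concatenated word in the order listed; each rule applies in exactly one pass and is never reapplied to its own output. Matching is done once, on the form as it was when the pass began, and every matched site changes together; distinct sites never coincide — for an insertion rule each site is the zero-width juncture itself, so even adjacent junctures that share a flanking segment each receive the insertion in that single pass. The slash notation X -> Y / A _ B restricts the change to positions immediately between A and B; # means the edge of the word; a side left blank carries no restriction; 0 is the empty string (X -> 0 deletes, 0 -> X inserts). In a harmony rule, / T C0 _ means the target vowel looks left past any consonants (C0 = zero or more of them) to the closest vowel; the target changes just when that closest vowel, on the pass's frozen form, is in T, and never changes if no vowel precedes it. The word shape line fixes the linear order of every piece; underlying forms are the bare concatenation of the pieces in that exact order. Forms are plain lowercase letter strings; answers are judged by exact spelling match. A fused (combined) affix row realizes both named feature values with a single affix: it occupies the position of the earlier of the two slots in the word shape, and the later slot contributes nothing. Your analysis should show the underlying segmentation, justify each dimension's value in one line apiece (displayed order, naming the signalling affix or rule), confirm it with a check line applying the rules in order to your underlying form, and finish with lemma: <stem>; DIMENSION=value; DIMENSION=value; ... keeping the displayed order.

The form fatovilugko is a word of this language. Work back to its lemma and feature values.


underlying: fatevil-ug-ko
NUM=zo - signalled by the affix -ko
VEL=ak - signalled by the affix -ug
check: fatevilugko -> fatovilugko
lemma: fatevil; NUM=zo; VEL=ak


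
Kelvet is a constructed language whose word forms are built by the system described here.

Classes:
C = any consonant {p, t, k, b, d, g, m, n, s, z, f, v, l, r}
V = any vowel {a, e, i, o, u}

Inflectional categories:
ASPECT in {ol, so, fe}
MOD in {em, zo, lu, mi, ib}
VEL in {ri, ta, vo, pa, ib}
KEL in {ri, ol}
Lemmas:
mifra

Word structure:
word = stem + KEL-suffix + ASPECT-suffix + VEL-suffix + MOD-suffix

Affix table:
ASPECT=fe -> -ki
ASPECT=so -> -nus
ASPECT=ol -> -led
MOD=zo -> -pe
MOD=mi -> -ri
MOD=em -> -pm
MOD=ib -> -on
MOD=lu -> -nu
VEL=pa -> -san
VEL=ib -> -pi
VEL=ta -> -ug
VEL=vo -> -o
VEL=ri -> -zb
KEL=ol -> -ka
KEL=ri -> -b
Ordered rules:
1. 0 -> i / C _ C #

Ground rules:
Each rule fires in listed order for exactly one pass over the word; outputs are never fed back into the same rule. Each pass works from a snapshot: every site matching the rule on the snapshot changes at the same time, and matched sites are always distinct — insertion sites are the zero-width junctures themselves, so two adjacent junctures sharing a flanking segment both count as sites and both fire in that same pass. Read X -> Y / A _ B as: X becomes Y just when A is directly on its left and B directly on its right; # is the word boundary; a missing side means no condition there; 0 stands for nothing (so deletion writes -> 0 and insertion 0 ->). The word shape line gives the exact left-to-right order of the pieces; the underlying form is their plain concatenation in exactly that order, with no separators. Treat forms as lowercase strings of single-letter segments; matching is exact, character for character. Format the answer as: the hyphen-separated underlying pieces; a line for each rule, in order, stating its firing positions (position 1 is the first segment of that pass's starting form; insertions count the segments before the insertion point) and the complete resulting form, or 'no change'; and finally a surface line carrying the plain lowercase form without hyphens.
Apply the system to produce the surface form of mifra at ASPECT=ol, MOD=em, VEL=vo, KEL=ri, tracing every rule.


underlying: mifra-b-led-o-pm
1. 0 -> i / C _ C #: inserts after position(s) 11: mifrabledopim
surface: mifrabledopim


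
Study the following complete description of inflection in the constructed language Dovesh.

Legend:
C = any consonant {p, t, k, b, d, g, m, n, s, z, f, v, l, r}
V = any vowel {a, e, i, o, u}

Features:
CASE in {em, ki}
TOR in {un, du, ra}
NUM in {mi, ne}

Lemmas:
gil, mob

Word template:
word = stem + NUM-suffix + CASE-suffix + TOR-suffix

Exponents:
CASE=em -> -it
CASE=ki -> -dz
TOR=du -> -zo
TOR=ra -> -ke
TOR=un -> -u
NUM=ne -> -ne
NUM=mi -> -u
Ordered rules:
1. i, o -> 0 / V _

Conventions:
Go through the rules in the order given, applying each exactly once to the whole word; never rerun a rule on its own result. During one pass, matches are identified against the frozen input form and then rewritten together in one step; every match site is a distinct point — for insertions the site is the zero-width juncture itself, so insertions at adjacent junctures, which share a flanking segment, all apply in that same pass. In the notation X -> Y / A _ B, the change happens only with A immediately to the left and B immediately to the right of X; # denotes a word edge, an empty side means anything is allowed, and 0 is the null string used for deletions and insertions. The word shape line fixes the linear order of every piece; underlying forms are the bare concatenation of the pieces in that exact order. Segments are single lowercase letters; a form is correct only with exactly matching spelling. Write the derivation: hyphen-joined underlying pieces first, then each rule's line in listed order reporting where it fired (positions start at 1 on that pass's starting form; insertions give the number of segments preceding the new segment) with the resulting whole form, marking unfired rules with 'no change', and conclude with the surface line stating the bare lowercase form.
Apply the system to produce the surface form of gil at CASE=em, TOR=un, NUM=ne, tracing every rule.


underlying: gil-ne-it-u
1. i, o -> 0 / V _: fires at position(s) 6: gilnetu
surface: gilnetu


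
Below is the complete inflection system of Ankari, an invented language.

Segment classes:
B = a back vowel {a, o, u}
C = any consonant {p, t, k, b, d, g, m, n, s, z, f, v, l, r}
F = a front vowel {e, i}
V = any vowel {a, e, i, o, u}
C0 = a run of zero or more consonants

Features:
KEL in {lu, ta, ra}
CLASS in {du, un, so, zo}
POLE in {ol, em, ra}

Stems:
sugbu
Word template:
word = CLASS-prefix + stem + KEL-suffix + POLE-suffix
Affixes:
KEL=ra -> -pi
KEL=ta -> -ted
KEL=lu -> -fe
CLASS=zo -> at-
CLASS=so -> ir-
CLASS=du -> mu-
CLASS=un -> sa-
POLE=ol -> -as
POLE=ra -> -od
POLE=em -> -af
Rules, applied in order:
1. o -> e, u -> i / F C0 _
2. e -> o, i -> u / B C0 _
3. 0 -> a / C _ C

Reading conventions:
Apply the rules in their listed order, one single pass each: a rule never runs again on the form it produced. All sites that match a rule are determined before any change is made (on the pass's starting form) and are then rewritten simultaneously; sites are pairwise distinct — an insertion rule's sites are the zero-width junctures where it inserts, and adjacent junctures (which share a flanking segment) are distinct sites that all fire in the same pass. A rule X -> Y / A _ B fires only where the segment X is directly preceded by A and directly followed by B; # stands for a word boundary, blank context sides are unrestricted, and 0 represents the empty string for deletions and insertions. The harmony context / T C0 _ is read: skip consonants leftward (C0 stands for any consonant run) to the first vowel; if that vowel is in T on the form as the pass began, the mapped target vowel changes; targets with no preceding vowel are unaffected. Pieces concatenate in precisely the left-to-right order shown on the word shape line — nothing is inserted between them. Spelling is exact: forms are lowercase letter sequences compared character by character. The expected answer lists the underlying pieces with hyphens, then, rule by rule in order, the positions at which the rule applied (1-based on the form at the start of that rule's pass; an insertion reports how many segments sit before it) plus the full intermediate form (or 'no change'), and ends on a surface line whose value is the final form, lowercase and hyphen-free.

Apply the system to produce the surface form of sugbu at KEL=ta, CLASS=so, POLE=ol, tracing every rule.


underlying: ir-sugbu-ted-as
1. o -> e, u -> i / F C0 _: fires at position(s) 4: irsigbutedas
2. e -> o, i -> u / B C0 _: fires at position(s) 9: irsigbutodas
3. 0 -> a / C _ C: inserts after position(s) 2, 5: irasigabutodas
surface: irasigabutodas


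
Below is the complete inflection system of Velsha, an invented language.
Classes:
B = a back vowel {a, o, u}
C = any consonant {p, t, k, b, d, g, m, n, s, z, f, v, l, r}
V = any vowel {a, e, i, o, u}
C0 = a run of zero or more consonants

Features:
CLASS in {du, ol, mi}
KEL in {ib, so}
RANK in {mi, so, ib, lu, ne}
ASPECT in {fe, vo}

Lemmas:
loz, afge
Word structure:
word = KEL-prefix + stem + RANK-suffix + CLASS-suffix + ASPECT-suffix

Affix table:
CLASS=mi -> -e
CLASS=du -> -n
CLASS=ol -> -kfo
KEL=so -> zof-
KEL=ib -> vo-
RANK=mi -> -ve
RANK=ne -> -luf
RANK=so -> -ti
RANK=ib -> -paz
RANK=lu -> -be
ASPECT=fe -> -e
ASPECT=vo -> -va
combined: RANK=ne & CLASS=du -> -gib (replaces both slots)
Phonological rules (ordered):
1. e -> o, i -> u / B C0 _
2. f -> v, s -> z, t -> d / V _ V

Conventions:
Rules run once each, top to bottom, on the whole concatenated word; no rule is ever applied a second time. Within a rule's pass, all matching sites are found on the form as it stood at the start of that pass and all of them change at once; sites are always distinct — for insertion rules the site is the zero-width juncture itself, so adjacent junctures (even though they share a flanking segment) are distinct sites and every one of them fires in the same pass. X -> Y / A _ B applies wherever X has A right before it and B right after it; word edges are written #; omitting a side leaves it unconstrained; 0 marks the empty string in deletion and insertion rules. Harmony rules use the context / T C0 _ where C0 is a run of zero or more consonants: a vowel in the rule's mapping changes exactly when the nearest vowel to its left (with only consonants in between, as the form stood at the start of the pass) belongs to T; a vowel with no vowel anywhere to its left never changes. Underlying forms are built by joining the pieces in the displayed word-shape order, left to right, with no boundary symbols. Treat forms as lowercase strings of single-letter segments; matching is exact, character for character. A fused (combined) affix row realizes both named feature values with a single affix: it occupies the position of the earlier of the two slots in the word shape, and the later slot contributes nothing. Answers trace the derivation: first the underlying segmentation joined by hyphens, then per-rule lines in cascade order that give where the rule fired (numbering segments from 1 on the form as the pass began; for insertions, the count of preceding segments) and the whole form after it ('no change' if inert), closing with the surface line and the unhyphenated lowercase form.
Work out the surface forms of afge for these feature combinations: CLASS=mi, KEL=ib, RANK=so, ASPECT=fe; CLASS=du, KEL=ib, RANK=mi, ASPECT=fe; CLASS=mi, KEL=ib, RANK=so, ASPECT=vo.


cell CLASS=mi, KEL=ib, RANK=so, ASPECT=fe:
underlying: vo-afge-ti-e-e
1. e -> o, i -> u / B C0 _: fires at position(s) 6: voafgotiee
2. f -> v, s -> z, t -> d / V _ V: fires at position(s) 7: voafgodiee
surface: voafgodiee

cell CLASS=du, KEL=ib, RANK=mi, ASPECT=fe:
underlying: vo-afge-ve-n-e
1. e -> o, i -> u / B C0 _: fires at position(s) 6: voafgovene
2. f -> v, s -> z, t -> d / V _ V: no change
surface: voafgovene

cell CLASS=mi, KEL=ib, RANK=so, ASPECT=vo:
underlying: vo-afge-ti-e-va
1. e -> o, i -> u / B C0 _: fires at position(s) 6: voafgotieva
2. f -> v, s -> z, t -> d / V _ V: fires at position(s) 7: voafgodieva
surface: voafgodieva


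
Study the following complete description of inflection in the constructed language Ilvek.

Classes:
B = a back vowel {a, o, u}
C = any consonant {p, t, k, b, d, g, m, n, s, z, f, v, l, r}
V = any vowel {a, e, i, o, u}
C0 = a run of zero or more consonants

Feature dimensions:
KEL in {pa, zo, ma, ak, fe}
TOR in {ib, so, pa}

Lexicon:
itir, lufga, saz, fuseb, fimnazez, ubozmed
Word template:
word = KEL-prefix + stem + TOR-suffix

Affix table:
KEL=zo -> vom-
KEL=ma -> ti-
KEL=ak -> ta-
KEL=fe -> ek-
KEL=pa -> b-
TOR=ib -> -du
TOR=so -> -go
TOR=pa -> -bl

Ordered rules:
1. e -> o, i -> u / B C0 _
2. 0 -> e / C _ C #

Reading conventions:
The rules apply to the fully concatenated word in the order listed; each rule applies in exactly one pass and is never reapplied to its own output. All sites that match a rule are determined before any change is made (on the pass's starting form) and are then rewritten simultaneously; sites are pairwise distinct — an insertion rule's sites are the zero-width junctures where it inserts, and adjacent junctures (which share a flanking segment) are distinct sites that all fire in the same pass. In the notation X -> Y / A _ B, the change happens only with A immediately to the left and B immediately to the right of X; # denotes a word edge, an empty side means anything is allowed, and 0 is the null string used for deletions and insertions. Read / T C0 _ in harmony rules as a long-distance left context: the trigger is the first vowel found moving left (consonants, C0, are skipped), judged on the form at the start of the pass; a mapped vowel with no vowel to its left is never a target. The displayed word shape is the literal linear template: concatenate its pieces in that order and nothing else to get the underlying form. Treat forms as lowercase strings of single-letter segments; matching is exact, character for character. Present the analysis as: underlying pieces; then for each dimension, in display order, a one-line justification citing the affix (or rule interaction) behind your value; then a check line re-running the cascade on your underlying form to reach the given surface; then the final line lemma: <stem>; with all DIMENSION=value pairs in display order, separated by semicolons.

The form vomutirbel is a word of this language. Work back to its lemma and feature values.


underlying: vom-itir-bl
KEL=zo - signalled by the affix vom-
TOR=pa - signalled by the affix -bl
check: vomitirbl -> vomutirbl -> vomutirbel
lemma: itir; KEL=zo; TOR=pa


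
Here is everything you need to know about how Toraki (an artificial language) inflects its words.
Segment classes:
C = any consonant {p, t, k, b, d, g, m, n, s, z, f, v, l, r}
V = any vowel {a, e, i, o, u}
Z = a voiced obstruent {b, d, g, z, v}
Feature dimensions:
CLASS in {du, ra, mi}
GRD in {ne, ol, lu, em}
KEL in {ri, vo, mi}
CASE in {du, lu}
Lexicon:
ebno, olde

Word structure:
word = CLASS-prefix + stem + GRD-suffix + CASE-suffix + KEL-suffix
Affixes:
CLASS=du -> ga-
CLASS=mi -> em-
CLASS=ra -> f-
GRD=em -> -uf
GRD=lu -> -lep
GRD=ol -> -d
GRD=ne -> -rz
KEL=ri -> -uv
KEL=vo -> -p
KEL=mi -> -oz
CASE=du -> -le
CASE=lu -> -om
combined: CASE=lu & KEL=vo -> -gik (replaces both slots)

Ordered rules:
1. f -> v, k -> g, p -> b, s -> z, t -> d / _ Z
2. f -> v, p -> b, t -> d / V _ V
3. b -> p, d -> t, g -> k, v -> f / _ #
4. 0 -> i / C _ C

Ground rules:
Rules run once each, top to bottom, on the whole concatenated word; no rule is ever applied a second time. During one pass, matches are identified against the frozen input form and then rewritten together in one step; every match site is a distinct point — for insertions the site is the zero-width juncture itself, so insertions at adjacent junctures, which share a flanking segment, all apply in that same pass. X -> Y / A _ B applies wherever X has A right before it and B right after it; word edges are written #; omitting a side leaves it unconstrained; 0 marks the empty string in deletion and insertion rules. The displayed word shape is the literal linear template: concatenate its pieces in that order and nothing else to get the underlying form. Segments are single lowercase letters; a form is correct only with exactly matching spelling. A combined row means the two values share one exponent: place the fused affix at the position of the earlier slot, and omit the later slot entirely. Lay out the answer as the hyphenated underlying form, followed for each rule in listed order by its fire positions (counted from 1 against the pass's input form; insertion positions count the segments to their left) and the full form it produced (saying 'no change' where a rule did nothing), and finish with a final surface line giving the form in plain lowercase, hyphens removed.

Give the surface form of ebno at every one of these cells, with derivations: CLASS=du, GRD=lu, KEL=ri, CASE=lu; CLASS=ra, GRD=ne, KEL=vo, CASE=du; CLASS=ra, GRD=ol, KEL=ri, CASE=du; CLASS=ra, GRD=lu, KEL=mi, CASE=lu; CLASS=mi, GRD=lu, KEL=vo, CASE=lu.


cell CLASS=du, GRD=lu, KEL=ri, CASE=lu:
underlying: ga-ebno-lep-om-uv
1. f -> v, k -> g, p -> b, s -> z, t -> d / _ Z: no change
2. f -> v, p -> b, t -> d / V _ V: fires at position(s) 9: gaebnolebomuv
3. b -> p, d -> t, g -> k, v -> f / _ #: fires at position(s) 13: gaebnolebomuf
4. 0 -> i / C _ C: inserts after position(s) 4: gaebinolebomuf
surface: gaebinolebomuf

cell CLASS=ra, GRD=ne, KEL=vo, CASE=du:
underlying: f-ebno-rz-le-p
1. f -> v, k -> g, p -> b, s -> z, t -> d / _ Z: no change
2. f -> v, p -> b, t -> d / V _ V: no change
3. b -> p, d -> t, g -> k, v -> f / _ #: no change
4. 0 -> i / C _ C: inserts after position(s) 3, 6, 7: febinorizilep
surface: febinorizilep

cell CLASS=ra, GRD=ol, KEL=ri, CASE=du:
underlying: f-ebno-d-le-uv
1. f -> v, k -> g, p -> b, s -> z, t -> d / _ Z: no change
2. f -> v, p -> b, t -> d / V _ V: no change
3. b -> p, d -> t, g -> k, v -> f / _ #: fires at position(s) 10: febnodleuf
4. 0 -> i / C _ C: inserts after position(s) 3, 6: febinodileuf
surface: febinodileuf

cell CLASS=ra, GRD=lu, KEL=mi, CASE=lu:
underlying: f-ebno-lep-om-oz
1. f -> v, k -> g, p -> b, s -> z, t -> d / _ Z: no change
2. f -> v, p -> b, t -> d / V _ V: fires at position(s) 8: febnolebomoz
3. b -> p, d -> t, g -> k, v -> f / _ #: no change
4. 0 -> i / C _ C: inserts after position(s) 3: febinolebomoz
surface: febinolebomoz

cell CLASS=mi, GRD=lu, KEL=vo, CASE=lu:
underlying: em-ebno-lep-gik
1. f -> v, k -> g, p -> b, s -> z, t -> d / _ Z: fires at position(s) 9: emebnolebgik
2. f -> v, p -> b, t -> d / V _ V: no change
3. b -> p, d -> t, g -> k, v -> f / _ #: no change
4. 0 -> i / C _ C: inserts after position(s) 4, 9: emebinolebigik
surface: emebinolebigik


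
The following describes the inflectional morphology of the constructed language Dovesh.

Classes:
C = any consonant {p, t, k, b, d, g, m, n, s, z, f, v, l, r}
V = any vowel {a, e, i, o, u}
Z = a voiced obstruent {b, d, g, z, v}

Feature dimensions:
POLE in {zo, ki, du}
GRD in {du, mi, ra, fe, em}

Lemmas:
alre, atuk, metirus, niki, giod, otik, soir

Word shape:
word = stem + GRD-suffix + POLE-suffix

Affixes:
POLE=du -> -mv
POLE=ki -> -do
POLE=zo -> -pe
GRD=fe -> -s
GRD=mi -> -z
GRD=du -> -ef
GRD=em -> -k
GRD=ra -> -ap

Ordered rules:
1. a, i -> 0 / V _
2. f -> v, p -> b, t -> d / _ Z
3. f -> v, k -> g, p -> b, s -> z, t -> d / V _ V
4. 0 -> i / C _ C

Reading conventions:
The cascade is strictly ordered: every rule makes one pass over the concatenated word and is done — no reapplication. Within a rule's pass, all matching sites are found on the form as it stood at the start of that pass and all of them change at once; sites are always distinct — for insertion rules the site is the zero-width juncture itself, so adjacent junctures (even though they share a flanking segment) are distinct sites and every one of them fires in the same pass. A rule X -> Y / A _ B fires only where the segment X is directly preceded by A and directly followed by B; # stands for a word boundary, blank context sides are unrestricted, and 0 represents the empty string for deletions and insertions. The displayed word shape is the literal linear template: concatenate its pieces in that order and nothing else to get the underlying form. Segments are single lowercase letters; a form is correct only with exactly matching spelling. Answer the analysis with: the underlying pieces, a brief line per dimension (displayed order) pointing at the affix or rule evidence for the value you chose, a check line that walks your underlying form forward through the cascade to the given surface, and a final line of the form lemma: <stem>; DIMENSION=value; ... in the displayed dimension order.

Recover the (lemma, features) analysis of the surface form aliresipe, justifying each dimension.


underlying: alre-s-pe
POLE=zo - signalled by the affix -pe
GRD=fe - signalled by the affix -s
check: alrespe -> alrespe -> alrespe -> alrespe -> aliresipe
lemma: alre; POLE=zo; GRD=fe


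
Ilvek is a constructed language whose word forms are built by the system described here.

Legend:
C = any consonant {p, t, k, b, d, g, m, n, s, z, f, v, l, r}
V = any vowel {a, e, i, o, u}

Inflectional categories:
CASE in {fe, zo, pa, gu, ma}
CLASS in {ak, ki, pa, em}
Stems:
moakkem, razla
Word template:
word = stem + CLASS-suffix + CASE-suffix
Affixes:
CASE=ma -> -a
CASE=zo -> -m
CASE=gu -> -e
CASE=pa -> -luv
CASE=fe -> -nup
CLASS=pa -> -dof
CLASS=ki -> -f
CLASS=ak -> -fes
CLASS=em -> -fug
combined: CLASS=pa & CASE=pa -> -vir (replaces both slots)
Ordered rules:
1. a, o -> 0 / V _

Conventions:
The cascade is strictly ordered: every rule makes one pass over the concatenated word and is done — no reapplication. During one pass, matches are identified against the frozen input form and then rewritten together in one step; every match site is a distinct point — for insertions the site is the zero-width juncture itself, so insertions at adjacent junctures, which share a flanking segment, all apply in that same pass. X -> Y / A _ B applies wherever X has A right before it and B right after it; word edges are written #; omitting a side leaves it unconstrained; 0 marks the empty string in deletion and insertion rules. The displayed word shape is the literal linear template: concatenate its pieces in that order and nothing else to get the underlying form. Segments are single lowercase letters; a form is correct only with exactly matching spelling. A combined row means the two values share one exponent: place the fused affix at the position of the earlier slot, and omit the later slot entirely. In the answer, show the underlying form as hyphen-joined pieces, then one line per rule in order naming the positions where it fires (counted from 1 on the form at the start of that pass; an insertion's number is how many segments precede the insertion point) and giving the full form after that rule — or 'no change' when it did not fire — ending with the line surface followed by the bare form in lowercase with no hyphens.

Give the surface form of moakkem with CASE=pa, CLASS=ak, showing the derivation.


underlying: moakkem-fes-luv
1. a, o -> 0 / V _: fires at position(s) 3: mokkemfesluv
surface: mokkemfesluv


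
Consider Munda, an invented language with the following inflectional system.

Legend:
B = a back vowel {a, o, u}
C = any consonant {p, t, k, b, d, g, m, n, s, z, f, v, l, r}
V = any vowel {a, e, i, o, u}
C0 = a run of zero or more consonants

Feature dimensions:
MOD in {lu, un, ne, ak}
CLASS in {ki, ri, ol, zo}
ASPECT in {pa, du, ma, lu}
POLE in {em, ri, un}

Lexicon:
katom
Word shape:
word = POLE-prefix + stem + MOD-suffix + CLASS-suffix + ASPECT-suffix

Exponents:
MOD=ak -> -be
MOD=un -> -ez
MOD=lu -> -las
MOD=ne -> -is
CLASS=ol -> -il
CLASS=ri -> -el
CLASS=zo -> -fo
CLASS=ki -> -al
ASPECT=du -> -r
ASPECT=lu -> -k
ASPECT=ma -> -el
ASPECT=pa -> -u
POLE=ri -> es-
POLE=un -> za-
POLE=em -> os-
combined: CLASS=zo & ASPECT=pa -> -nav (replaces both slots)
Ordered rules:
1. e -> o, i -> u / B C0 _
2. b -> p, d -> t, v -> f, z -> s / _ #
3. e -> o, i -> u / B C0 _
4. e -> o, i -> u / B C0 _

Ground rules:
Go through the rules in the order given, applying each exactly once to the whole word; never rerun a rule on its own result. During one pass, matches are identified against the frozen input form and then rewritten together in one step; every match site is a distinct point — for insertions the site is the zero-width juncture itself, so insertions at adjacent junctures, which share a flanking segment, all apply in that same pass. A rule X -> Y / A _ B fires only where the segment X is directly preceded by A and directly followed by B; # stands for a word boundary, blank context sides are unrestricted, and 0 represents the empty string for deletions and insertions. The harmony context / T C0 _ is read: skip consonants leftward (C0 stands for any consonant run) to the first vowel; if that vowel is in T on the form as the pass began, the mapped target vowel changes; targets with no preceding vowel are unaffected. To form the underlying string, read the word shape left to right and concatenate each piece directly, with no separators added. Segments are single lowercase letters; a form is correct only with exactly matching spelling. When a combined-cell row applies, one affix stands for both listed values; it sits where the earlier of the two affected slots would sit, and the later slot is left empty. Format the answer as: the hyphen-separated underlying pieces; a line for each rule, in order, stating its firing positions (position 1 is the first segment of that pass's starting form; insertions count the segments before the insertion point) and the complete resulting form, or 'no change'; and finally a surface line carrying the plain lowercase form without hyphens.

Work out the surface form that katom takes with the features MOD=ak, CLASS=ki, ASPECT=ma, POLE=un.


underlying: za-katom-be-al-el
1. e -> o, i -> u / B C0 _: fires at position(s) 9, 12: zakatomboalol
2. b -> p, d -> t, v -> f, z -> s / _ #: no change
3. e -> o, i -> u / B C0 _: no change
4. e -> o, i -> u / B C0 _: no change
surface: zakatomboalol


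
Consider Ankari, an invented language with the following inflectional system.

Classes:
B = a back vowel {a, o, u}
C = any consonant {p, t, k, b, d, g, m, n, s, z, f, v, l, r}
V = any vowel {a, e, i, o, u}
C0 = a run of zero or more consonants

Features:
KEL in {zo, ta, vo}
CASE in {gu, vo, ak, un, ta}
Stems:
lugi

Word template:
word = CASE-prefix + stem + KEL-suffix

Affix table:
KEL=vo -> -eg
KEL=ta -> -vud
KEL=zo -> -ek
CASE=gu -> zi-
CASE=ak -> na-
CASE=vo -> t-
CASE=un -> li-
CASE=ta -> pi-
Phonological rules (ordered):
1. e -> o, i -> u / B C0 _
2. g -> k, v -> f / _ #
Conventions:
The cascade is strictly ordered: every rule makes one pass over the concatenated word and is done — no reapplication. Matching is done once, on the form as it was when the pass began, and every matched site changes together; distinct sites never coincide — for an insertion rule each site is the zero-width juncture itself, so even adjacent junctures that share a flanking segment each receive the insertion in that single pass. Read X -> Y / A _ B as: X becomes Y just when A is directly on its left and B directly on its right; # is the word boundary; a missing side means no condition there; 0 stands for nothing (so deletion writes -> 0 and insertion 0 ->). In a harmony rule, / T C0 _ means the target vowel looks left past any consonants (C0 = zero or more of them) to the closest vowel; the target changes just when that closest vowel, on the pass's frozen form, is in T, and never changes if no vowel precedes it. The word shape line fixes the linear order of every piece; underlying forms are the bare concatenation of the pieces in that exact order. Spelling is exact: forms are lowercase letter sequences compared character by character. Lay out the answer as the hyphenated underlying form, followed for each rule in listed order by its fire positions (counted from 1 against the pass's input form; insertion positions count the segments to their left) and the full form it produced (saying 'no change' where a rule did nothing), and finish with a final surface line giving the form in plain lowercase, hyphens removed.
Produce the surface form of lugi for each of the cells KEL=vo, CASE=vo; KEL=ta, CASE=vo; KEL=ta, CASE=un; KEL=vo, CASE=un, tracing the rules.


cell KEL=vo, CASE=vo:
underlying: t-lugi-eg
1. e -> o, i -> u / B C0 _: fires at position(s) 5: tlugueg
2. g -> k, v -> f / _ #: fires at position(s) 7: tluguek
surface: tluguek

cell KEL=ta, CASE=vo:
underlying: t-lugi-vud
1. e -> o, i -> u / B C0 _: fires at position(s) 5: tluguvud
2. g -> k, v -> f / _ #: no change
surface: tluguvud

cell KEL=ta, CASE=un:
underlying: li-lugi-vud
1. e -> o, i -> u / B C0 _: fires at position(s) 6: liluguvud
2. g -> k, v -> f / _ #: no change
surface: liluguvud

cell KEL=vo, CASE=un:
underlying: li-lugi-eg
1. e -> o, i -> u / B C0 _: fires at position(s) 6: lilugueg
2. g -> k, v -> f / _ #: fires at position(s) 8: liluguek
surface: liluguek
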